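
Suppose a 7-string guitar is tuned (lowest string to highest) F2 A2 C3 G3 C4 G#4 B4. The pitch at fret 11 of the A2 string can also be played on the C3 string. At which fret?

8

A2 at fret 11 is A2 + 11 semitones = G#3.
The open C3 string is 3 semitones above the open A2, so the same pitch on the C3 string lies at fret 11 − 3 = 8.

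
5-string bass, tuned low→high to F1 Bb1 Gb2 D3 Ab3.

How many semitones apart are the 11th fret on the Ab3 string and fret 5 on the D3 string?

Ab3 at fret 11 → G4 (MIDI 67); D3 at fret 5 → G3 (MIDI 55).
67 − 55 = 12, so the two pitches are 12 semitones apart, with G4 the higher.

12 semitones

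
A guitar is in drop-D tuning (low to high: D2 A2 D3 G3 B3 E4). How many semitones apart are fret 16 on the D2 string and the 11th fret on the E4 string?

21 semitones

D2 at fret 16 → F#3 (MIDI 54); E4 at fret 11 → D#5 (MIDI 75).
54 − 75 = -21, so the two pitches are 21 semitones apart, with D#5 the higher.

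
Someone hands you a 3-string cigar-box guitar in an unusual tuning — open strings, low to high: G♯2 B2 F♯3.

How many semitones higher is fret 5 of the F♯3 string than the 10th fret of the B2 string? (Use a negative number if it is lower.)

F♯3 at fret 5 → B3 (MIDI 59); B2 at fret 10 → A3 (MIDI 57).
59 − 57 = 2, so the two pitches are 2 semitones apart.

2 semitones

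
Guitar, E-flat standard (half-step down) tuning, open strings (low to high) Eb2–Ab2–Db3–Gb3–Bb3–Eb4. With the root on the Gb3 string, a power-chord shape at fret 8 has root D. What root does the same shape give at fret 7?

Db

Moving from fret 8 to fret 7 shifts the root by -1 semitone.
D down 1 semitone is Db.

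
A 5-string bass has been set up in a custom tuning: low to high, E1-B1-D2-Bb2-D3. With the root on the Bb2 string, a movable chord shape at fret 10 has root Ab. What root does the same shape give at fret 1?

Moving from fret 10 to fret 1 shifts the root by -9 semitones.
Ab down 9 semitones is B.

B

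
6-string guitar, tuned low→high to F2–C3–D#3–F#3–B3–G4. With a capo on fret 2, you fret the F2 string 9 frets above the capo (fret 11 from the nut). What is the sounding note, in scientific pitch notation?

E3

The capo raises the open F2 by 2 semitones to G2; fretting 9 more gives F2 + 2 + 9 = F2 + 11 semitones = E3.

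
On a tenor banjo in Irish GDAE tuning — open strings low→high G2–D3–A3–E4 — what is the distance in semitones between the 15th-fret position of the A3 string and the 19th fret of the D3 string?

3 semitones

A3 at fret 15 → C5 (MIDI 72); D3 at fret 19 → A4 (MIDI 69).
72 − 69 = 3, so the two pitches are 3 semitones apart, with C5 the higher.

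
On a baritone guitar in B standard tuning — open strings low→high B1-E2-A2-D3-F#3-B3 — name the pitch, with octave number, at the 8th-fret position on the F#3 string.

D4

Each fret is one semitone, so F#3 + 8 = D4.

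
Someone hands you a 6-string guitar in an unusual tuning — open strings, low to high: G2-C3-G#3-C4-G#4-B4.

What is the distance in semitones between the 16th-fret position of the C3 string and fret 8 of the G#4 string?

C3 at fret 16 → E4 (MIDI 64); G#4 at fret 8 → E5 (MIDI 76).
64 − 76 = -12, so the two pitches are 12 semitones apart, with E5 the higher.

12 semitones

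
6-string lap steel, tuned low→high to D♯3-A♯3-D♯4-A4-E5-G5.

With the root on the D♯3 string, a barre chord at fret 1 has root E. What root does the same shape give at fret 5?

G♯

Moving from fret 1 to fret 5 shifts the root by 4 semitones.
E up 4 semitones is G♯.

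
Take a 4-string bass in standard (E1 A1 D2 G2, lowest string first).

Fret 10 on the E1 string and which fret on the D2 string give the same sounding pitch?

0

Fret 10 on E1 is MIDI 28 + 10 = 38 (D2). On the D2 string (open MIDI 38), that pitch is 38 − 38 = fret 0.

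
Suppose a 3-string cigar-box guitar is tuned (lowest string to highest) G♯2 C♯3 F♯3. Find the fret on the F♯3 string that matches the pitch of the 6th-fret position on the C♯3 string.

1

C♯3 at fret 6 is C♯3 + 6 semitones = G3.
The open F♯3 string is 5 semitones above the open C♯3, so the same pitch on the F♯3 string lies at fret 6 − 5 = 1.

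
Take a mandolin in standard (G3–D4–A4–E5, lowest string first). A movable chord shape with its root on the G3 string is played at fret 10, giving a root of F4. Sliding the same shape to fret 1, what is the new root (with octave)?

G#3

Moving from fret 10 to fret 1 shifts the root by -9 semitones.
F4 down 9 semitones is G#3.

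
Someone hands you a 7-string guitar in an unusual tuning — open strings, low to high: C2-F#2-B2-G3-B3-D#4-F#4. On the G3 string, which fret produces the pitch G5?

24

G5 is 24 semitones above the open G3 (G–G#–A–A#–…–F–F#–G), so it sits at fret 24.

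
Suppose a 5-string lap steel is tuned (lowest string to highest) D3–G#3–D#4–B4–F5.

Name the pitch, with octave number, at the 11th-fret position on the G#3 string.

G4

G#3 is MIDI 56. Adding 11 gives 67, which is G4.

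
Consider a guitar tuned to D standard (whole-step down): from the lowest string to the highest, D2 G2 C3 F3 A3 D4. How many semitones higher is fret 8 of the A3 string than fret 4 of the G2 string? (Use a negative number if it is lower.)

18 semitones

A3 at fret 8 → F4 (MIDI 65); G2 at fret 4 → B2 (MIDI 47).
65 − 47 = 18, so the two pitches are 18 semitones apart.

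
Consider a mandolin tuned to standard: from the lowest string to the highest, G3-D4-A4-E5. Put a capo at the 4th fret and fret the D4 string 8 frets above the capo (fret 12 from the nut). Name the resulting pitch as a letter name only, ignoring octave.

The capo raises the open D4 by 4 semitones to F♯4; fretting 8 more gives D4 + 4 + 8 = D4 + 12 semitones, landing on D.

D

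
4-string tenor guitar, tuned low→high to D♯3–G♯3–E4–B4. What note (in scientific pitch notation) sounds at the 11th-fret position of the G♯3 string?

The open G♯3 string plus 11 semitones: G#–A–A#–B–…–F–F#–G.
The walk passes from B into C once, so the octave number goes from 3 to 4.

G4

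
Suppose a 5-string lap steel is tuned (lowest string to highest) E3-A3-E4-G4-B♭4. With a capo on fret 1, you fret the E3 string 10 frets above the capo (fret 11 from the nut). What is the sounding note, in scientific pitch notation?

The capo raises the open E3 by 1 semitone to F3; fretting 10 more gives E3 + 1 + 10 = E3 + 11 semitones = E♭4.
(Also written D♯.)

E♭4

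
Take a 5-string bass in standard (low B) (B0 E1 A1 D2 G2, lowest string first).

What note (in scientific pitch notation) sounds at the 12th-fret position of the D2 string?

D2 is MIDI 38. Adding 12 gives 50, which is D3.

D3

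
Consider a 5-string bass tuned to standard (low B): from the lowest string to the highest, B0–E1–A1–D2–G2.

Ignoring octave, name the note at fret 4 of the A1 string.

C#

The open A1 string plus 4 semitones: A–A#–B–C–C#.
(Equivalently spelled Db.)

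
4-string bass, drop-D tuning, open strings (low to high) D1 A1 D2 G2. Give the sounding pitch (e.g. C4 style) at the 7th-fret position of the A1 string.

The open A1 string plus 7 semitones: A–A#–B–C–C#–D–D#–E.
The walk passes from B into C once, so the octave number goes from 1 to 2.

E2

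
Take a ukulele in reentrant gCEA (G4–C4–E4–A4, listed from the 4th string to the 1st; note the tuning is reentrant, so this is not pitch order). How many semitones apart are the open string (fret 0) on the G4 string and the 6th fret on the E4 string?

3 semitones

G4 at fret 0 → G4 (MIDI 67); E4 at fret 6 → A#4 (MIDI 70).
67 − 70 = -3, so the two pitches are 3 semitones apart, with A#4 the higher.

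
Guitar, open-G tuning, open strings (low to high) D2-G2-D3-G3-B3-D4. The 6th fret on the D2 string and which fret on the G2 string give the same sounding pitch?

Fret 6 on D2 is MIDI 38 + 6 = 44 (G#2). On the G2 string (open MIDI 43), that pitch is 44 − 43 = fret 1.

1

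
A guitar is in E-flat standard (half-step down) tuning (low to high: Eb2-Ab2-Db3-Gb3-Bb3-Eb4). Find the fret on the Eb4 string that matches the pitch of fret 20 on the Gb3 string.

Gb3 at fret 20 is Gb3 + 20 semitones = D5.
The open Eb4 string is 9 semitones above the open Gb3, so the same pitch on the Eb4 string lies at fret 20 − 9 = 11.

11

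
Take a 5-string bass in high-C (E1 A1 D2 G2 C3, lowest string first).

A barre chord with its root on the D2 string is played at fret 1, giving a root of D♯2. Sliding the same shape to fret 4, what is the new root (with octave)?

Moving from fret 1 to fret 4 shifts the root by 3 semitones.
D♯2 up 3 semitones is F♯2.

F♯2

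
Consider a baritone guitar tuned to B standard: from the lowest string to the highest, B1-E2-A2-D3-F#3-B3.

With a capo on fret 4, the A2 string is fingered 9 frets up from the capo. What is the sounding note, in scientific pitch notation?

A#3

The capo raises the open A2 by 4 semitones to C#3; fretting 9 more gives A2 + 4 + 9 = A2 + 13 semitones = A#3.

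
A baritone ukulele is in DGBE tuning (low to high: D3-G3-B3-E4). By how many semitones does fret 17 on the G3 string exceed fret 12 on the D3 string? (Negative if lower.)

G3 at fret 17 → C5 (MIDI 72); D3 at fret 12 → D4 (MIDI 62).
72 − 62 = 10, so the two pitches are 10 semitones apart.

10 semitones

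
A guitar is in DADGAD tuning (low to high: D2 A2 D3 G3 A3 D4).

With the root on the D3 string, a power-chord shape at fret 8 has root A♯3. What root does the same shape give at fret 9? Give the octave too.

B3

Moving from fret 8 to fret 9 shifts the root by 1 semitone.
A♯3 up 1 semitone is B3.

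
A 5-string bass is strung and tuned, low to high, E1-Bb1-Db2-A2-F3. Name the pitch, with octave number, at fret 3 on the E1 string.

E1 is MIDI 28. Adding 3 gives 31, which is G1.

G1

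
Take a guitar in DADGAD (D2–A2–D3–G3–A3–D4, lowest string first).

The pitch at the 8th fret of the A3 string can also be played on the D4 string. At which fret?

A3 at fret 8 is A3 + 8 semitones = F4.
The open D4 string is 5 semitones above the open A3, so the same pitch on the D4 string lies at fret 8 − 5 = 3.

3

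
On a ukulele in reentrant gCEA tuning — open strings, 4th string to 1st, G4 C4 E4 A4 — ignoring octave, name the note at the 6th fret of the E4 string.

A#

The open E4 string plus 6 semitones: E–F–F#–G–G#–A–A#.
(Equivalently spelled Bb.)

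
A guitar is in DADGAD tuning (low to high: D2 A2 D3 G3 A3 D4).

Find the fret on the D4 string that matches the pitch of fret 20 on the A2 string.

A2 at fret 20 is A2 + 20 semitones = F4.
The open D4 string is 17 semitones above the open A2, so the same pitch on the D4 string lies at fret 20 − 17 = 3.

3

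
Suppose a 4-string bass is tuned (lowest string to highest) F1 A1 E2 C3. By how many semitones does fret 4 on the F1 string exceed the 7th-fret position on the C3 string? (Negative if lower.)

F1 at fret 4 → A1 (MIDI 33); C3 at fret 7 → G3 (MIDI 55).
33 − 55 = -22, so the two pitches are 22 semitones apart.

-22 semitones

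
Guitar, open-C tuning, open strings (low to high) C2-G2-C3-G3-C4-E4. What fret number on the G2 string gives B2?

4

B2 is 4 semitones above the open G2 (G–G#–A–A#–B), so it sits at fret 4.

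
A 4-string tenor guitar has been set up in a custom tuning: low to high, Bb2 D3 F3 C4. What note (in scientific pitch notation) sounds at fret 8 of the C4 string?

Ab4

The open C4 string plus 8 semitones: C–Db–D–Eb–E–F–Gb–G–Ab.
No B→C boundary is crossed, so the octave stays at 4.
(Equivalently spelled G#4.)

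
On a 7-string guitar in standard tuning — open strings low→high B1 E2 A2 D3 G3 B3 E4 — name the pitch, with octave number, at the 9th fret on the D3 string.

B3

The open D3 string plus 9 semitones: D–D#–E–F–F#–G–G#–A–A#–B.
No B→C boundary is crossed, so the octave stays at 3.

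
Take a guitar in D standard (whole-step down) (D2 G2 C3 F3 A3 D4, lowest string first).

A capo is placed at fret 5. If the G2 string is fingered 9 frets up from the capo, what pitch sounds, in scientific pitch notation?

A3

The capo raises the open G2 by 5 semitones to C3; fretting 9 more gives G2 + 5 + 9 = G2 + 14 semitones = A3.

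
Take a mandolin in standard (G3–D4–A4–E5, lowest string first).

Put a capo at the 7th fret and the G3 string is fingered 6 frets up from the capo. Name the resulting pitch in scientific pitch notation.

G#4

The capo raises the open G3 by 7 semitones to D4; fretting 6 more gives G3 + 7 + 6 = G3 + 13 semitones = G#4.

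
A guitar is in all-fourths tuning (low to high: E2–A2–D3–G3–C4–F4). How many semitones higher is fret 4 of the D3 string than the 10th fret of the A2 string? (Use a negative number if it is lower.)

D3 at fret 4 → F#3 (MIDI 54); A2 at fret 10 → G3 (MIDI 55).
54 − 55 = -1, so the two pitches are 1 semitone apart.

-1 semitone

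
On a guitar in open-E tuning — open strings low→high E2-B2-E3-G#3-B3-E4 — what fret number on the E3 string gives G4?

15

G4 is 15 semitones above the open E3 (E–F–F#–G–…–F–F#–G), so it sits at fret 15.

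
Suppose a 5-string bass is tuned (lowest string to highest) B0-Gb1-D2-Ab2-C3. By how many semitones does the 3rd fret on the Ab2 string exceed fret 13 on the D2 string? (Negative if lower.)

Ab2 at fret 3 → B2 (MIDI 47); D2 at fret 13 → Eb3 (MIDI 51).
47 − 51 = -4, so the two pitches are 4 semitones apart.

-4 semitones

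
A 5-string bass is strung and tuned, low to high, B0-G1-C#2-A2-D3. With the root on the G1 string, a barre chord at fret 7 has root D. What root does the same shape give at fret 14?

Moving from fret 7 to fret 14 shifts the root by 7 semitones.
D up 7 semitones is A.

A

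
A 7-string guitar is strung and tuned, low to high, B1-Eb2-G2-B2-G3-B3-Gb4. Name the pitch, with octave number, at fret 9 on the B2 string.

Ab3

B2 is MIDI 47. Adding 9 gives 56, which is Ab3.
(Equivalently spelled G#3.)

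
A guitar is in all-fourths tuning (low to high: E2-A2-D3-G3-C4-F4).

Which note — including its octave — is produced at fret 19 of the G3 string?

D5

G3 is MIDI 55. Adding 19 gives 74, which is D5.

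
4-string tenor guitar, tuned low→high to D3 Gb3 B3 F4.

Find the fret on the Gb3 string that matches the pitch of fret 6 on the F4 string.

17

F4 at fret 6 is F4 + 6 semitones = B4.
The open Gb3 string is 11 semitones below the open F4, so the same pitch on the Gb3 string lies at fret 6 + 11 = 17.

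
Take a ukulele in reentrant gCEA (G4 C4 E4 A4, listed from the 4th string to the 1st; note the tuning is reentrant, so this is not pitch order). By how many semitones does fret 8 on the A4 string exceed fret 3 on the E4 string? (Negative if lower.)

A4 at fret 8 → F5 (MIDI 77); E4 at fret 3 → G4 (MIDI 67).
77 − 67 = 10, so the two pitches are 10 semitones apart.

10 semitones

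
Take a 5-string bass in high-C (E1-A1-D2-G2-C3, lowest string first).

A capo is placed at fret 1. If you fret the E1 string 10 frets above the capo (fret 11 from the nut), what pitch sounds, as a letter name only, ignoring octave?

D#

The capo raises the open E1 by 1 semitone to F1; fretting 10 more gives E1 + 1 + 10 = E1 + 11 semitones, landing on D#.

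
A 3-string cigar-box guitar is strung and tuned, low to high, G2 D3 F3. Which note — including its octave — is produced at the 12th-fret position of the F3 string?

F4

The open F3 string plus 12 semitones: F–Gb–G–Ab–…–Eb–E–F.
The walk passes from B into C once, so the octave number goes from 3 to 4.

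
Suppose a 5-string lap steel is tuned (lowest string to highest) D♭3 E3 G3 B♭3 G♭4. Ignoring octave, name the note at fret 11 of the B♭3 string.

A

B♭3 is MIDI 58. Adding 11 gives 69; 69 mod 12 = 9, i.e. A.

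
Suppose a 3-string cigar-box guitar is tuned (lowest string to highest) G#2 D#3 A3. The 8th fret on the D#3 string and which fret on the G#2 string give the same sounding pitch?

D#3 at fret 8 is D#3 + 8 semitones = B3.
The open G#2 string is 7 semitones below the open D#3, so the same pitch on the G#2 string lies at fret 8 + 7 = 15.

15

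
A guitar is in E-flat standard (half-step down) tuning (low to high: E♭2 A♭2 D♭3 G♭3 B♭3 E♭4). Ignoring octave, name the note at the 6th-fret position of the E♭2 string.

Each fret is one semitone, so E♭2 + 6 = A.

A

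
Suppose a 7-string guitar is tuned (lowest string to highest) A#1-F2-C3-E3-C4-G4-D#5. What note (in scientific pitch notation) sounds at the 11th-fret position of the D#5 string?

D#5 is MIDI 75. Adding 11 gives 86, which is D6.

D6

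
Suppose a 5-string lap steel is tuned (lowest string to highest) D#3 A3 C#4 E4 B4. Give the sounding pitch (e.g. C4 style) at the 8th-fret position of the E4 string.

E4 is MIDI 64. Adding 8 gives 72, which is C5.

C5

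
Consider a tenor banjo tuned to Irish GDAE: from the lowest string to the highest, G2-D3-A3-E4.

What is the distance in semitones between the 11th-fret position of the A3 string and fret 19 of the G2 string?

A3 at fret 11 → G#4 (MIDI 68); G2 at fret 19 → D4 (MIDI 62).
68 − 62 = 6, so the two pitches are 6 semitones apart, with G#4 the higher.

6 semitones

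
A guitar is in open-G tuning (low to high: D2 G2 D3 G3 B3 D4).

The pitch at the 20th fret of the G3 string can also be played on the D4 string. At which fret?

13

G3 at fret 20 is G3 + 20 semitones = D#5.
The open D4 string is 7 semitones above the open G3, so the same pitch on the D4 string lies at fret 20 − 7 = 13.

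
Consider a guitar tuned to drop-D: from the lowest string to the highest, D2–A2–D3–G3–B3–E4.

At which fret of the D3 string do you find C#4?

11

C#4 is 11 semitones above the open D3 (D–D#–E–F–…–B–C–C#), so it sits at fret 11.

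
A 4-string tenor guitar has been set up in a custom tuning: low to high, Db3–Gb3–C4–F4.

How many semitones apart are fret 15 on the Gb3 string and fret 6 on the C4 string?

3 semitones

Gb3 at fret 15 → A4 (MIDI 69); C4 at fret 6 → Gb4 (MIDI 66).
69 − 66 = 3, so the two pitches are 3 semitones apart, with A4 the higher.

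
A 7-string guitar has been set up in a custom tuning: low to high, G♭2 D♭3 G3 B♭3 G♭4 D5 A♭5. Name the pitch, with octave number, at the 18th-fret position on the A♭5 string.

D7

The open A♭5 string plus 18 semitones: Ab–A–Bb–B–…–C–Db–D.
The walk passes from B into C 2 times, so the octave number goes from 5 to 7.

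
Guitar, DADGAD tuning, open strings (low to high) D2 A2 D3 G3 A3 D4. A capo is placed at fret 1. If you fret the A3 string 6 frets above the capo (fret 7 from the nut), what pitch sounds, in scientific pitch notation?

The capo raises the open A3 by 1 semitone to A#3; fretting 6 more gives A3 + 1 + 6 = A3 + 7 semitones = E4.

E4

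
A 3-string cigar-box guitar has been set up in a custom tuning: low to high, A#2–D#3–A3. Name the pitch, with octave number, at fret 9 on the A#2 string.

Each fret is one semitone, so A#2 + 9 = G3.

G3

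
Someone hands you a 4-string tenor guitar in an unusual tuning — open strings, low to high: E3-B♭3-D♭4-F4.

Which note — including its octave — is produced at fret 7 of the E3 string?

B3

E3 is MIDI 52. Adding 7 gives 59, which is B3.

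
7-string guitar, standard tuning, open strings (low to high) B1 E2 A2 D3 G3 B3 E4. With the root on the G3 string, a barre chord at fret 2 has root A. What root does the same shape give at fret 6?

Moving from fret 2 to fret 6 shifts the root by 4 semitones.
A up 4 semitones is C#.

C#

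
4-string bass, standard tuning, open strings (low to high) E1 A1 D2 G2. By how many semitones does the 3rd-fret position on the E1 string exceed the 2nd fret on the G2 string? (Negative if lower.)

-14 semitones

E1 at fret 3 → G1 (MIDI 31); G2 at fret 2 → A2 (MIDI 45).
31 − 45 = -14, so the two pitches are 14 semitones apart.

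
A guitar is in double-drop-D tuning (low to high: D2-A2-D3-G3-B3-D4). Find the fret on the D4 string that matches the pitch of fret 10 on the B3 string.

Fret 10 on B3 is MIDI 59 + 10 = 69 (A4). On the D4 string (open MIDI 62), that pitch is 69 − 62 = fret 7.

7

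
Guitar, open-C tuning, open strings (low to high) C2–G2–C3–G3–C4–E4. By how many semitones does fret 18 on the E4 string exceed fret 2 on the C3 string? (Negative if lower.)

32 semitones

E4 at fret 18 → A♯5 (MIDI 82); C3 at fret 2 → D3 (MIDI 50).
82 − 50 = 32, so the two pitches are 32 semitones apart.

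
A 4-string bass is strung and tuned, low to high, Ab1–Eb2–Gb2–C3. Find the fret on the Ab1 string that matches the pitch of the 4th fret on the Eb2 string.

11

Eb2 at fret 4 is Eb2 + 4 semitones = G2.
The open Ab1 string is 7 semitones below the open Eb2, so the same pitch on the Ab1 string lies at fret 4 + 7 = 11.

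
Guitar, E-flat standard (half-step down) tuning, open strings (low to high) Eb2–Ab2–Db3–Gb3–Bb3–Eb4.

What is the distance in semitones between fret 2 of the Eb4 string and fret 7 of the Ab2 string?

Eb4 at fret 2 → F4 (MIDI 65); Ab2 at fret 7 → Eb3 (MIDI 51).
65 − 51 = 14, so the two pitches are 14 semitones apart, with F4 the higher.

14 semitones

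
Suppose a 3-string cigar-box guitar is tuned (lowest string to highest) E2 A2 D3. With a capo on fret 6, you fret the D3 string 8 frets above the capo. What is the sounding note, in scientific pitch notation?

The capo raises the open D3 by 6 semitones to G♯3; fretting 8 more gives D3 + 6 + 8 = D3 + 14 semitones = E4.

E4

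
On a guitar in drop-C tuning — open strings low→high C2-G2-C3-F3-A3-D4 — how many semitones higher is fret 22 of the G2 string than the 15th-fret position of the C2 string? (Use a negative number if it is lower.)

G2 at fret 22 → F4 (MIDI 65); C2 at fret 15 → D#3 (MIDI 51).
65 − 51 = 14, so the two pitches are 14 semitones apart.

14 semitones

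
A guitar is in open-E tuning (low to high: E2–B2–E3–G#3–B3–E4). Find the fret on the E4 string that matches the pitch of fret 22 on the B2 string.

Fret 22 on B2 is MIDI 47 + 22 = 69 (A4). On the E4 string (open MIDI 64), that pitch is 69 − 64 = fret 5.

5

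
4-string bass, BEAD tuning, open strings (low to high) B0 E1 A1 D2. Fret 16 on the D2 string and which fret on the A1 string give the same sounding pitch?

D2 at fret 16 is D2 + 16 semitones = F#3.
The open A1 string is 5 semitones below the open D2, so the same pitch on the A1 string lies at fret 16 + 5 = 21.

21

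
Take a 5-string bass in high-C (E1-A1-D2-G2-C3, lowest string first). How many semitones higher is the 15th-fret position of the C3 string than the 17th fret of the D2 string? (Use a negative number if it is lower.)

8 semitones

C3 at fret 15 → D♯4 (MIDI 63); D2 at fret 17 → G3 (MIDI 55).
63 − 55 = 8, so the two pitches are 8 semitones apart.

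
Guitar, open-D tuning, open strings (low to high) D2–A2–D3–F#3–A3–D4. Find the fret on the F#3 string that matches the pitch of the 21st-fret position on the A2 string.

Fret 21 on A2 is MIDI 45 + 21 = 66 (F#4). On the F#3 string (open MIDI 54), that pitch is 66 − 54 = fret 12.

12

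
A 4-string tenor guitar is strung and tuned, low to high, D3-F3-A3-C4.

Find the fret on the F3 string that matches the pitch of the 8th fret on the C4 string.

15

C4 at fret 8 is C4 + 8 semitones = G#4.
The open F3 string is 7 semitones below the open C4, so the same pitch on the F3 string lies at fret 8 + 7 = 15.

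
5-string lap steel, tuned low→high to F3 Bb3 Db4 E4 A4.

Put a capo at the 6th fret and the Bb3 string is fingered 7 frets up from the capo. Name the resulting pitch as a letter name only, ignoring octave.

The capo raises the open Bb3 by 6 semitones to E4; fretting 7 more gives Bb3 + 6 + 7 = Bb3 + 13 semitones, landing on B.

B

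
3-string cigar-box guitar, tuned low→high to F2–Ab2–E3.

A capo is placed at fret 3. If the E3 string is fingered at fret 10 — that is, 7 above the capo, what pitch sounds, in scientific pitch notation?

D4

The capo raises the open E3 by 3 semitones to G3; fretting 7 more gives E3 + 3 + 7 = E3 + 10 semitones = D4.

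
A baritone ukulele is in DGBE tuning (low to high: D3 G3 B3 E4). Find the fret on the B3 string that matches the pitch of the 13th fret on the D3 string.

Fret 13 on D3 is MIDI 50 + 13 = 63 (D#4). On the B3 string (open MIDI 59), that pitch is 63 − 59 = fret 4.

4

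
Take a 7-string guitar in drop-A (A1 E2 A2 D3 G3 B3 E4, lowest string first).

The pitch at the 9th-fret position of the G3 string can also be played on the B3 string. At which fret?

5

G3 at fret 9 is G3 + 9 semitones = E4.
The open B3 string is 4 semitones above the open G3, so the same pitch on the B3 string lies at fret 9 − 4 = 5.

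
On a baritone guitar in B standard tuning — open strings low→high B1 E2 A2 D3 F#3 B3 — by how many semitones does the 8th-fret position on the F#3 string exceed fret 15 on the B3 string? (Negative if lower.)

-12 semitones

F#3 at fret 8 → D4 (MIDI 62); B3 at fret 15 → D5 (MIDI 74).
62 − 74 = -12, so the two pitches are 12 semitones apart.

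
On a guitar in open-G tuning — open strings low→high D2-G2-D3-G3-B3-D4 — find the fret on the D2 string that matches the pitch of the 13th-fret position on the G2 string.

18

G2 at fret 13 is G2 + 13 semitones = G#3.
The open D2 string is 5 semitones below the open G2, so the same pitch on the D2 string lies at fret 13 + 5 = 18.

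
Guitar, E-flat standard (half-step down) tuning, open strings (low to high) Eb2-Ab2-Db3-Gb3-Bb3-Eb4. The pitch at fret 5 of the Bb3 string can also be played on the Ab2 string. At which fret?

Bb3 at fret 5 is Bb3 + 5 semitones = Eb4.
The open Ab2 string is 14 semitones below the open Bb3, so the same pitch on the Ab2 string lies at fret 5 + 14 = 19.

19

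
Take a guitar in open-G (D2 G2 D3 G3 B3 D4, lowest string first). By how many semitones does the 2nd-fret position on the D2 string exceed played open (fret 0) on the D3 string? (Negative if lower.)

-10 semitones

D2 at fret 2 → E2 (MIDI 40); D3 at fret 0 → D3 (MIDI 50).
40 − 50 = -10, so the two pitches are 10 semitones apart.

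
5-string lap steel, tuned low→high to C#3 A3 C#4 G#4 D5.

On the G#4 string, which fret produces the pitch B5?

15

B5 is 15 semitones above the open G#4 (G#–A–A#–B–…–A–A#–B), so it sits at fret 15.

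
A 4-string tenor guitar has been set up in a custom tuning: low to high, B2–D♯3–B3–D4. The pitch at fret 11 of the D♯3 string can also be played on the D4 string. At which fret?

0

Fret 11 on D♯3 is MIDI 51 + 11 = 62 (D4). On the D4 string (open MIDI 62), that pitch is 62 − 62 = fret 0.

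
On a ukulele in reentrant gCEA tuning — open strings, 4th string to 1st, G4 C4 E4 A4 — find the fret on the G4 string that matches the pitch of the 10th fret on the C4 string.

3

C4 at fret 10 is C4 + 10 semitones = A#4.
The open G4 string is 7 semitones above the open C4, so the same pitch on the G4 string lies at fret 10 − 7 = 3.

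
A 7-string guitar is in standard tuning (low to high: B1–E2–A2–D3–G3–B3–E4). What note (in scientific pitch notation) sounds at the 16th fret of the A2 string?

The open A2 string plus 16 semitones: A–A#–B–C–…–B–C–C#.
The walk passes from B into C 2 times, so the octave number goes from 2 to 4.

C♯4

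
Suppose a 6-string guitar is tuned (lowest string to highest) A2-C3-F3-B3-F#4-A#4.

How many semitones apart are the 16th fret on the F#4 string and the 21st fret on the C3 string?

F#4 at fret 16 → A#5 (MIDI 82); C3 at fret 21 → A4 (MIDI 69).
82 − 69 = 13, so the two pitches are 13 semitones apart, with A#5 the higher.

13 semitones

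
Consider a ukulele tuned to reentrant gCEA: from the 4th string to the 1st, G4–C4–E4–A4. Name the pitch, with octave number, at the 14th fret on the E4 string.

The open E4 string plus 14 semitones: E–F–F#–G–…–E–F–F#.
The walk passes from B into C once, so the octave number goes from 4 to 5.
(Equivalently spelled G♭5.)

F♯5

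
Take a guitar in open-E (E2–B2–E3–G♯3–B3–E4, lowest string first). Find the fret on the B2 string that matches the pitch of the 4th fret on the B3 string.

16

B3 at fret 4 is B3 + 4 semitones = D♯4.
The open B2 string is 12 semitones below the open B3, so the same pitch on the B2 string lies at fret 4 + 12 = 16.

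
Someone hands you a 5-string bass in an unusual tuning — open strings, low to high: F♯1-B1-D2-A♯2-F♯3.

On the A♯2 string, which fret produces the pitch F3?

7

F3 is 7 semitones above the open A♯2 (A#–B–C–C#–D–D#–E–F), so it sits at fret 7.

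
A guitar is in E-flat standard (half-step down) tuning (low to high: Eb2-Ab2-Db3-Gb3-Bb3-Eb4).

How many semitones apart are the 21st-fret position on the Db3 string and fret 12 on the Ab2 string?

14 semitones

Db3 at fret 21 → Bb4 (MIDI 70); Ab2 at fret 12 → Ab3 (MIDI 56).
70 − 56 = 14, so the two pitches are 14 semitones apart, with Bb4 the higher.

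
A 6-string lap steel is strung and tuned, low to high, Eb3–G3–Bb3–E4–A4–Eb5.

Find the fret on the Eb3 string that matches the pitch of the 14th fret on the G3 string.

Fret 14 on G3 is MIDI 55 + 14 = 69 (A4). On the Eb3 string (open MIDI 51), that pitch is 69 − 51 = fret 18.

18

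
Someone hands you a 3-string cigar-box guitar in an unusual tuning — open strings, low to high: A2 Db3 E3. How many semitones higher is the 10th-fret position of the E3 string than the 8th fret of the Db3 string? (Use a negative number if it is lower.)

E3 at fret 10 → D4 (MIDI 62); Db3 at fret 8 → A3 (MIDI 57).
62 − 57 = 5, so the two pitches are 5 semitones apart.

5 semitones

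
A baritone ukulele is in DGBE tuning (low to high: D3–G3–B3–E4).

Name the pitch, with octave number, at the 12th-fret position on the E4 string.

E5

E4 is MIDI 64. Adding 12 gives 76, which is E5.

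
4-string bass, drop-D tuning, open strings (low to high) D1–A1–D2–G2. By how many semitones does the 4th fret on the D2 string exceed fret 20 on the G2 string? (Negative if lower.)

D2 at fret 4 → F#2 (MIDI 42); G2 at fret 20 → D#4 (MIDI 63).
42 − 63 = -21, so the two pitches are 21 semitones apart.

-21 semitones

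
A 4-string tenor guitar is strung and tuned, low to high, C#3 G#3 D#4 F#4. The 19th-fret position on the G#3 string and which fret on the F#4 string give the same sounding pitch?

9

Fret 19 on G#3 is MIDI 56 + 19 = 75 (D#5). On the F#4 string (open MIDI 66), that pitch is 75 − 66 = fret 9.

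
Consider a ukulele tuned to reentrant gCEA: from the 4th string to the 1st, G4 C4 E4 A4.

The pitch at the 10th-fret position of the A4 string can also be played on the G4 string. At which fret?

A4 at fret 10 is A4 + 10 semitones = G5.
The open G4 string is 2 semitones below the open A4, so the same pitch on the G4 string lies at fret 10 + 2 = 12.

12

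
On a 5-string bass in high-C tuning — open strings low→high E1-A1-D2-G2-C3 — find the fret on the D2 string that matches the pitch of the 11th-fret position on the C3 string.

C3 at fret 11 is C3 + 11 semitones = B3.
The open D2 string is 10 semitones below the open C3, so the same pitch on the D2 string lies at fret 11 + 10 = 21.

21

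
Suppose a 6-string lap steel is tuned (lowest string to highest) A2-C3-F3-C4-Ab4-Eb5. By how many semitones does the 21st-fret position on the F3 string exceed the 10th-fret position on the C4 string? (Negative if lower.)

F3 at fret 21 → D5 (MIDI 74); C4 at fret 10 → Bb4 (MIDI 70).
74 − 70 = 4, so the two pitches are 4 semitones apart.

4 semitones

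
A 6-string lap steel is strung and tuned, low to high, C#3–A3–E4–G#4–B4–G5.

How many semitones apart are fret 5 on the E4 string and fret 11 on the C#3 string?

9 semitones

E4 at fret 5 → A4 (MIDI 69); C#3 at fret 11 → C4 (MIDI 60).
69 − 60 = 9, so the two pitches are 9 semitones apart, with A4 the higher.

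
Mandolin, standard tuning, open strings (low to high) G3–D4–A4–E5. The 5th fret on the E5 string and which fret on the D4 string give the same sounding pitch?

19

Fret 5 on E5 is MIDI 76 + 5 = 81 (A5). On the D4 string (open MIDI 62), that pitch is 81 − 62 = fret 19.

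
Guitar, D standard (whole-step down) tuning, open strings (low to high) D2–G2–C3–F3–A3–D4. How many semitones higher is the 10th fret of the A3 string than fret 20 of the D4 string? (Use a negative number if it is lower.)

-15 semitones

A3 at fret 10 → G4 (MIDI 67); D4 at fret 20 → A♯5 (MIDI 82).
67 − 82 = -15, so the two pitches are 15 semitones apart.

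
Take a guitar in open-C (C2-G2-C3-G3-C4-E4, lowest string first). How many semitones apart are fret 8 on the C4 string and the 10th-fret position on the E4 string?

6 semitones

C4 at fret 8 → G#4 (MIDI 68); E4 at fret 10 → D5 (MIDI 74).
68 − 74 = -6, so the two pitches are 6 semitones apart, with D5 the higher.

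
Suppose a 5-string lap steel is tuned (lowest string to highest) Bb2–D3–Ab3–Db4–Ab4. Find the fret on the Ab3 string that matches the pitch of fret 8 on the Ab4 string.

Fret 8 on Ab4 is MIDI 68 + 8 = 76 (E5). On the Ab3 string (open MIDI 56), that pitch is 76 − 56 = fret 20.

20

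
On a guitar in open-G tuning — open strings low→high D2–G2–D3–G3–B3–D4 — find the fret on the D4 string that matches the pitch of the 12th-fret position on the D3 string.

0

Fret 12 on D3 is MIDI 50 + 12 = 62 (D4). On the D4 string (open MIDI 62), that pitch is 62 − 62 = fret 0.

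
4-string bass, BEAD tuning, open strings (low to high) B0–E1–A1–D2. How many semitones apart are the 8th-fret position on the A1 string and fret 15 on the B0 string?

3 semitones

A1 at fret 8 → F2 (MIDI 41); B0 at fret 15 → D2 (MIDI 38).
41 − 38 = 3, so the two pitches are 3 semitones apart, with F2 the higher.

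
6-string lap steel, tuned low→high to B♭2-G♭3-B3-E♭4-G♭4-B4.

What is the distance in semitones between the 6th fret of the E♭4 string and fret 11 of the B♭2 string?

E♭4 at fret 6 → A4 (MIDI 69); B♭2 at fret 11 → A3 (MIDI 57).
69 − 57 = 12, so the two pitches are 12 semitones apart, with A4 the higher.

12 semitones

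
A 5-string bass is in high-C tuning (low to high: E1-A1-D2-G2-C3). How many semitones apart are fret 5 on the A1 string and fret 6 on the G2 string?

11 semitones

A1 at fret 5 → D2 (MIDI 38); G2 at fret 6 → C♯3 (MIDI 49).
38 − 49 = -11, so the two pitches are 11 semitones apart, with C♯3 the higher.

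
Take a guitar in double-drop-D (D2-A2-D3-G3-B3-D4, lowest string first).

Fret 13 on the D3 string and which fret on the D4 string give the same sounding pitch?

1

D3 at fret 13 is D3 + 13 semitones = D#4.
The open D4 string is 12 semitones above the open D3, so the same pitch on the D4 string lies at fret 13 − 12 = 1.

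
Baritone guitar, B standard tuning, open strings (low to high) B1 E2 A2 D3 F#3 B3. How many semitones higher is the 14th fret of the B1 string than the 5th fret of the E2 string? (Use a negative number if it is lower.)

4 semitones

B1 at fret 14 → C#3 (MIDI 49); E2 at fret 5 → A2 (MIDI 45).
49 − 45 = 4, so the two pitches are 4 semitones apart.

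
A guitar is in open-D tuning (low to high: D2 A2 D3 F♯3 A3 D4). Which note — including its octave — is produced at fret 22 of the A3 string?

G5

A3 is MIDI 57. Adding 22 gives 79, which is G5.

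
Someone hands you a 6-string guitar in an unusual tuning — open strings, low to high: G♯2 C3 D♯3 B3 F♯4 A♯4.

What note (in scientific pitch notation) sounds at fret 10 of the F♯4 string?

E5

F♯4 is MIDI 66. Adding 10 gives 76, which is E5.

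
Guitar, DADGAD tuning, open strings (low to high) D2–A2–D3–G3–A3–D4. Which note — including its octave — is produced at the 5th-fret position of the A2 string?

D3

A2 is MIDI 45. Adding 5 gives 50, which is D3.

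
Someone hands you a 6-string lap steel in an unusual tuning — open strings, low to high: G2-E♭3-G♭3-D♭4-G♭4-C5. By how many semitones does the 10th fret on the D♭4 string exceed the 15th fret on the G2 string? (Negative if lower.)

D♭4 at fret 10 → B4 (MIDI 71); G2 at fret 15 → B♭3 (MIDI 58).
71 − 58 = 13, so the two pitches are 13 semitones apart.

13 semitones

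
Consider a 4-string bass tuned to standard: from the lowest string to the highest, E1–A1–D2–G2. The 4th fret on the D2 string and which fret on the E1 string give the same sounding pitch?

14

D2 at fret 4 is D2 + 4 semitones = F♯2.
The open E1 string is 10 semitones below the open D2, so the same pitch on the E1 string lies at fret 4 + 10 = 14.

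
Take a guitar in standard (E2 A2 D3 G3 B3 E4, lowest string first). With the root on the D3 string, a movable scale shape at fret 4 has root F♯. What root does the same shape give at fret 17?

G

Moving from fret 4 to fret 17 shifts the root by 13 semitones.
F♯ up 13 semitones is G.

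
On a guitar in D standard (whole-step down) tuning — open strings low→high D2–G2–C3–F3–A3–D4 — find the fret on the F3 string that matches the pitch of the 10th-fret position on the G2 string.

G2 at fret 10 is G2 + 10 semitones = F3.
The open F3 string is 10 semitones above the open G2, so the same pitch on the F3 string lies at fret 10 − 10 = 0.

0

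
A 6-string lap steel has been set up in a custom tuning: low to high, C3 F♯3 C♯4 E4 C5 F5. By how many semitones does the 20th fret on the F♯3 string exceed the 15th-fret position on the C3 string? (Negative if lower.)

11 semitones

F♯3 at fret 20 → D5 (MIDI 74); C3 at fret 15 → D♯4 (MIDI 63).
74 − 63 = 11, so the two pitches are 11 semitones apart.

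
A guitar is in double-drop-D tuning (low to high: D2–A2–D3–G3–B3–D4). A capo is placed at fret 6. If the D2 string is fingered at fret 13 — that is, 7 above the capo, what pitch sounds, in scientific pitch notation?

D#3

The capo raises the open D2 by 6 semitones to G#2; fretting 7 more gives D2 + 6 + 7 = D2 + 13 semitones = D#3.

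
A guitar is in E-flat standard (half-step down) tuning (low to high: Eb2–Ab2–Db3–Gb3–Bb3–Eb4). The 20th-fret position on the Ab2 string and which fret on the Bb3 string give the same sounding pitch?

6

Ab2 at fret 20 is Ab2 + 20 semitones = E4.
The open Bb3 string is 14 semitones above the open Ab2, so the same pitch on the Bb3 string lies at fret 20 − 14 = 6.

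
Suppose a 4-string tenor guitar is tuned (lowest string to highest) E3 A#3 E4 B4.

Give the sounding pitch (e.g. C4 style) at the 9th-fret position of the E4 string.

C#5

The open E4 string plus 9 semitones: E–F–F#–G–G#–A–A#–B–C–C#.
The walk passes from B into C once, so the octave number goes from 4 to 5.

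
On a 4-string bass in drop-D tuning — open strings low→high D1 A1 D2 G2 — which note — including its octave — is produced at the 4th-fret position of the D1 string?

The open D1 string plus 4 semitones: D–D#–E–F–F#.
No B→C boundary is crossed, so the octave stays at 1.
(Equivalently spelled Gb1.)

F#1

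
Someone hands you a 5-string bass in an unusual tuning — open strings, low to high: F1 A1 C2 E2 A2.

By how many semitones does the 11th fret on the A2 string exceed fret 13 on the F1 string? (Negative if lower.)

A2 at fret 11 → Ab3 (MIDI 56); F1 at fret 13 → Gb2 (MIDI 42).
56 − 42 = 14, so the two pitches are 14 semitones apart.

14 semitones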